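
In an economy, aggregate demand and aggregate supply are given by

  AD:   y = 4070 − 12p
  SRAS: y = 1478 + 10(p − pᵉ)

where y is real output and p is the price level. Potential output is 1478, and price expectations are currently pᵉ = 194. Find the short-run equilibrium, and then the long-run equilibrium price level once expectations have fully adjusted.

Short run: p = 206, y = 1598. Long run: p = 216.

Short run: with pᵉ = 194, SRAS is y = 10p − 462. Setting AD = SRAS gives 4532 = 22p, so p = 206 and y = 4070 − 12·206 = 1598.
Output 1598 is above potential 1478, so over time expected prices rise and SRAS shifts left until y returns to 1478.
Long run: y = 1478 on the AD curve gives 1478 = 4070 − 12p, so p = 216.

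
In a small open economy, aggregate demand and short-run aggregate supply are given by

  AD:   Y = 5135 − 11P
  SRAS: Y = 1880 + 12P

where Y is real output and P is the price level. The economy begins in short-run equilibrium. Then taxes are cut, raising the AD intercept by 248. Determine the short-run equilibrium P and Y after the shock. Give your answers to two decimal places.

P = 152.30, Y = 3707.65

This is a positive demand shock: AD shifts right.
New AD: Y = 5383 − 11P.
Set AD = SRAS: 5383 − 11P = 1880 + 12P, so 3503 = 23P and P = 152.30.
Substituting into AD, Y = 3707.65.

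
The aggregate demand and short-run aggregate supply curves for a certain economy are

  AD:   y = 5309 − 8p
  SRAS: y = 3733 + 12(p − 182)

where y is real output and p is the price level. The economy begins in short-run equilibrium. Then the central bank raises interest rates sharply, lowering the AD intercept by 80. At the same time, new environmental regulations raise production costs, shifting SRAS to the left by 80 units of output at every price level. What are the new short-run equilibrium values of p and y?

After both shocks: AD is y = 5229 − 8p and SRAS is y = 1469 + 12p.
Setting them equal: 3760 = 20p, so p = 188.
y = 5229 − 8·188 = 3725.

p = 188, y = 3725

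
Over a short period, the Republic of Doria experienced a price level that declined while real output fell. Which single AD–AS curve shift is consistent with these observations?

AD shifted left

P fell and Y fell. An AD shift moves P and Y in the same direction; an SRAS shift moves them in opposite directions.
Here P and Y moved in the same direction, so the AD curve shifted.
Since Y fell, AD shifted left.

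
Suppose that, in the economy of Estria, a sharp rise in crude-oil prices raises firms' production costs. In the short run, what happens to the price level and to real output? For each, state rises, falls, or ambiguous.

This is an adverse supply shock: SRAS shifts left.
Moving along the downward-sloping AD curve, P rises and Y falls.

Price level: rises; output: falls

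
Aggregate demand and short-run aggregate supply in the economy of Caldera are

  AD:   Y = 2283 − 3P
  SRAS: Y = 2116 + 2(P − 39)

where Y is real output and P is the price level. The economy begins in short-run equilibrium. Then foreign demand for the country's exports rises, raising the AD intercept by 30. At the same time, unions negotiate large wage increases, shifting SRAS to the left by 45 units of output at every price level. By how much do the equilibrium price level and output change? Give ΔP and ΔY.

ΔP = +15, ΔY = -15

After both shocks: AD is Y = 2313 − 3P and SRAS is Y = 1993 + 2P.
Setting them equal: 320 = 5P, so P = 64.
Y = 2313 − 3·64 = 2121.
Initially P = 49, Y = 2136, so ΔP = +15 and ΔY = -15.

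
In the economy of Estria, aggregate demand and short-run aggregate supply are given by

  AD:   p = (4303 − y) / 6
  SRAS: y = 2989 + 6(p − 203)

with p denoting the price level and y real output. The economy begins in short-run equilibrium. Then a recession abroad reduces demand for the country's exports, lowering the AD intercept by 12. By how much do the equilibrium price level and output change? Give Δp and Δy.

Δp = -1, Δy = -6

This is a negative demand shock: AD shifts left.
New AD: y = 4291 − 6p.
SRAS can be written y = 1771 + 6p.
Set AD = SRAS: 4291 − 6p = 1771 + 6p, so 2520 = 12p and p = 210.
y = 4291 − 6·210 = 3031.
Initially p = 211, y = 3037, so Δp = -1 and Δy = -6.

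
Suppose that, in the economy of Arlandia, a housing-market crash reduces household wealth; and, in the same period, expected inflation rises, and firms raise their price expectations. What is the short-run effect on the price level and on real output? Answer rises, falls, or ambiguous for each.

The first event is a negative demand shock: AD shifts left, which by itself pushes P down and Y down.
The second is an adverse supply shock: SRAS shifts left, which by itself pushes P up and Y down.
The two shocks push P in opposite directions, so the effect on P is ambiguous. Both shocks push Y down, so Y falls.

Price level: ambiguous; output: falls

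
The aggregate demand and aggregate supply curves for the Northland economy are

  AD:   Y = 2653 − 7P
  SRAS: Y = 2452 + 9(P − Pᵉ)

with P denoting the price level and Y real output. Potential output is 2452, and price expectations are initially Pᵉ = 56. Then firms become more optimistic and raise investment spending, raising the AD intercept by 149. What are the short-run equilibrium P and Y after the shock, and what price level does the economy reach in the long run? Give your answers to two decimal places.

AD shifts right: new AD is Y = 2802 − 7P. With Pᵉ = 56, SRAS is Y = 1948 + 9P.
Short run: 2802 − 7P = 1948 + 9P gives 854 = 16P, so P = 53.38 and Y = 2802 − 7P = 2428.38.
Y = 2428.38 is below potential 2452; expectations adjust and SRAS shifts right until Y = 2452.
Long run: on the new AD curve, 2452 = 2802 − 7P gives P = 50.00.

Short run: P = 53.38, Y = 2428.38. Long run: P = 50.00.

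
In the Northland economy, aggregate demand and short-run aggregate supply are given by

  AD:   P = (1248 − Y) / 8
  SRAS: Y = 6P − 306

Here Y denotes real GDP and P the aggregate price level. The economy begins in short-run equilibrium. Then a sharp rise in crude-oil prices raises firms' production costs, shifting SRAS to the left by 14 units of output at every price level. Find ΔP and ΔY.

This is a negative supply shock: SRAS shifts left.
New SRAS: Y = 6P − 320.
Set AD = SRAS: 1248 − 8P = 6P − 320, so 1568 = 14P and P = 112.
Y = 1248 − 8·112 = 352.
Initially P = 111, Y = 360, so ΔP = +1 and ΔY = -8.

ΔP = +1, ΔY = -8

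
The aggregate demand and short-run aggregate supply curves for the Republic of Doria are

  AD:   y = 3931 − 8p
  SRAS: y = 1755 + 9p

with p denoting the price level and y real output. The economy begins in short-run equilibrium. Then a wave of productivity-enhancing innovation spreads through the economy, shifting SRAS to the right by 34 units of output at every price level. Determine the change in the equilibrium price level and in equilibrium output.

Δp = -2, Δy = +16

This is a positive supply shock: SRAS shifts right.
New SRAS: y = 1789 + 9p.
Set AD = SRAS: 3931 − 8p = 1789 + 9p, so 2142 = 17p and p = 126.
y = 3931 − 8·126 = 2923.
Initially p = 128, y = 2907, so Δp = -2 and Δy = +16.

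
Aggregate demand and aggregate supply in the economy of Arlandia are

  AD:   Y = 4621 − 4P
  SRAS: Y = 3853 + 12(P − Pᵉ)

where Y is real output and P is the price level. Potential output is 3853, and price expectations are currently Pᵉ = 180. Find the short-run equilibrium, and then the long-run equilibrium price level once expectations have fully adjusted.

Short run: with Pᵉ = 180, SRAS is Y = 1693 + 12P. Setting AD = SRAS gives 2928 = 16P, so P = 183 and Y = 4621 − 4·183 = 3889.
Output 3889 is above potential 3853, so over time expected prices rise and SRAS shifts left until Y returns to 3853.
Long run: Y = 3853 on the AD curve gives 3853 = 4621 − 4P, so P = 192.

Short run: P = 183, Y = 3889. Long run: P = 192.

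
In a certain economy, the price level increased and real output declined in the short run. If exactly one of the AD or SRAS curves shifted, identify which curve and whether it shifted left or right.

SRAS shifted left

P rose and Y fell. An AD shift moves P and Y in the same direction; an SRAS shift moves them in opposite directions.
Here P and Y moved in opposite directions, so the SRAS curve shifted.
Since Y fell, SRAS shifted left.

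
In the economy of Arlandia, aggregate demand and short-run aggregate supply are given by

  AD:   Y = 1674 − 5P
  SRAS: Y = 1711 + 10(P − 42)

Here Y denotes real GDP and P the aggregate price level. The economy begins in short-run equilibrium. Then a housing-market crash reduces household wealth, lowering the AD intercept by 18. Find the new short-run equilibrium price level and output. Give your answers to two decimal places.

This is a negative demand shock: AD shifts left.
New AD: Y = 1656 − 5P.
SRAS can be written Y = 1291 + 10P.
Set AD = SRAS: 1656 − 5P = 1291 + 10P, so 365 = 15P and P = 24.33.
Substituting into AD, Y = 1534.33.

P = 24.33, Y = 1534.33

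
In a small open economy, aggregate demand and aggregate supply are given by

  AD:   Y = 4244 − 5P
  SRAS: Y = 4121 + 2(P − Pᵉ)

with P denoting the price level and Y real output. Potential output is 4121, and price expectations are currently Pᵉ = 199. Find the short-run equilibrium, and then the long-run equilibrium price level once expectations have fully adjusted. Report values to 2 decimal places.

Short run: with Pᵉ = 199, SRAS is Y = 3723 + 2P. Setting AD = SRAS gives 521 = 7P, so P = 74.43 and Y = 4244 − 5P = 3871.86.
Output 3871.86 is below potential 4121, so over time expected prices fall and SRAS shifts right until Y returns to 4121.
Long run: Y = 4121 on the AD curve gives 4121 = 4244 − 5P, so P = 24.60.

Short run: P = 74.43, Y = 3871.86. Long run: P = 24.60.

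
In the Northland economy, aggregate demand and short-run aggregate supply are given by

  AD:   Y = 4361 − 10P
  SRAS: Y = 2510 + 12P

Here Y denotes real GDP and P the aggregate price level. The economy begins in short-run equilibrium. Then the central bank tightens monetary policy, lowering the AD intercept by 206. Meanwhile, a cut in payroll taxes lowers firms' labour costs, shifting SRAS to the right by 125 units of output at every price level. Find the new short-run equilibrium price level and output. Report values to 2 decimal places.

P = 69.09, Y = 3464.09

After both shocks: AD is Y = 4155 − 10P and SRAS is Y = 2635 + 12P.
Setting them equal: 1520 = 22P, so P = 69.09.
Substituting into AD, Y = 3464.09.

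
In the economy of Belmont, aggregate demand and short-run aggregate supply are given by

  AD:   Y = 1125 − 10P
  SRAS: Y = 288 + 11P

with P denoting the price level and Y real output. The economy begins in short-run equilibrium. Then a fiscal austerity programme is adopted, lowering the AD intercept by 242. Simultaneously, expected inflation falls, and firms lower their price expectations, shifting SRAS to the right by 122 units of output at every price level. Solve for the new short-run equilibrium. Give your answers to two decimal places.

P = 22.52, Y = 657.76

After both shocks: AD is Y = 883 − 10P and SRAS is Y = 410 + 11P.
Setting them equal: 473 = 21P, so P = 22.52.
Substituting into AD, Y = 657.76.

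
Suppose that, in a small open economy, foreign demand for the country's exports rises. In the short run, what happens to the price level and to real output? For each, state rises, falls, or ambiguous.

Price level: rises; output: rises

This is a positive demand shock: AD shifts right.
Moving along the upward-sloping SRAS curve, P rises and Y rises.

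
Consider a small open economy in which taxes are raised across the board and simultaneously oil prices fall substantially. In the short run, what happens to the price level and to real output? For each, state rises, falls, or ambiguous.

Price level: falls; output: ambiguous

The first event is a negative demand shock: AD shifts left, which by itself pushes P down and Y down.
The second is a favourable supply shock: SRAS shifts right, which by itself pushes P down and Y up.
Both shocks push P down, so P falls. The two shocks push Y in opposite directions, so the effect on Y is ambiguous.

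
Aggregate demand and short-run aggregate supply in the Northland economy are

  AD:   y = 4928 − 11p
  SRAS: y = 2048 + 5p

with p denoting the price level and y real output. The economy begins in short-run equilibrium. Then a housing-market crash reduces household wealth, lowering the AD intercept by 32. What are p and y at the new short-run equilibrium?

This is a negative demand shock: AD shifts left.
New AD: y = 4896 − 11p.
Set AD = SRAS: 4896 − 11p = 2048 + 5p, so 2848 = 16p and p = 178.
y = 4896 − 11·178 = 2938.

p = 178, y = 2938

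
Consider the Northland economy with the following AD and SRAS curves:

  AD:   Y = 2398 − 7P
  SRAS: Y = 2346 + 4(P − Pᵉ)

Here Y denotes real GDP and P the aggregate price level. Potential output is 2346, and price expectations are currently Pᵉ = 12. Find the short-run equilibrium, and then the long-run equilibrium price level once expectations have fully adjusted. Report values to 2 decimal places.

Short run: with Pᵉ = 12, SRAS is Y = 2298 + 4P. Setting AD = SRAS gives 100 = 11P, so P = 9.09 and Y = 2398 − 7P = 2334.36.
Output 2334.36 is below potential 2346, so over time expected prices fall and SRAS shifts right until Y returns to 2346.
Long run: Y = 2346 on the AD curve gives 2346 = 2398 − 7P, so P = 7.43.

Short run: P = 9.09, Y = 2334.36. Long run: P = 7.43.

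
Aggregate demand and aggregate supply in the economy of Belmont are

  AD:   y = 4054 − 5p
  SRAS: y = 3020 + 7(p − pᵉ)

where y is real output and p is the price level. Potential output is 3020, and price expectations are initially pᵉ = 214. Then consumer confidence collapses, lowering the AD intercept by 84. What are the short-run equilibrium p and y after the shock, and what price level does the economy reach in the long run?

AD shifts left: new AD is y = 3970 − 5p. With pᵉ = 214, SRAS is y = 1522 + 7p.
Short run: 3970 − 5p = 1522 + 7p gives 2448 = 12p, so p = 204 and y = 3970 − 5·204 = 2950.
y = 2950 is below potential 3020; expectations adjust and SRAS shifts right until y = 3020.
Long run: on the new AD curve, 3020 = 3970 − 5p gives p = 190.

Short run: p = 204, y = 2950. Long run: p = 190.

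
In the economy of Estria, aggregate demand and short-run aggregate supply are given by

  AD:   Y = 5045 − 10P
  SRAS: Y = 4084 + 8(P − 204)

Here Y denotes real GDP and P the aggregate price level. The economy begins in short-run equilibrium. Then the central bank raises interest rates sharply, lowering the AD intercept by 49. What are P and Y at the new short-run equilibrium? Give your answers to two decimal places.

P = 141.33, Y = 3582.67

This is a negative demand shock: AD shifts left.
New AD: Y = 4996 − 10P.
SRAS can be written Y = 2452 + 8P.
Set AD = SRAS: 4996 − 10P = 2452 + 8P, so 2544 = 18P and P = 141.33.
Substituting into AD, Y = 3582.67.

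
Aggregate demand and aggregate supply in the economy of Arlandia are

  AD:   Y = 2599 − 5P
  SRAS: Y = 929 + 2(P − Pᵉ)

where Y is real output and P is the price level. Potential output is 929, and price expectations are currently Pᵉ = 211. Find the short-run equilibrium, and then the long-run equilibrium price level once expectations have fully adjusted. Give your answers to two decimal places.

Short run: P = 298.86, Y = 1104.71. Long run: P = 334.00.

Short run: with Pᵉ = 211, SRAS is Y = 507 + 2P. Setting AD = SRAS gives 2092 = 7P, so P = 298.86 and Y = 2599 − 5P = 1104.71.
Output 1104.71 is above potential 929, so over time expected prices rise and SRAS shifts left until Y returns to 929.
Long run: Y = 929 on the AD curve gives 929 = 2599 − 5P, so P = 334.00.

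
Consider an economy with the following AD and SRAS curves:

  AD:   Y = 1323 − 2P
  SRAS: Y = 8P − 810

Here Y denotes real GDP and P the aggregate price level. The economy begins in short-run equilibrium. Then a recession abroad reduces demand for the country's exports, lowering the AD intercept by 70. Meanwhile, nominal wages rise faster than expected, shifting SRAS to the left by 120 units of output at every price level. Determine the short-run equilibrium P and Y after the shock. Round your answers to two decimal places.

P = 218.30, Y = 816.40

After both shocks: AD is Y = 1253 − 2P and SRAS is Y = 8P − 930.
Setting them equal: 2183 = 10P, so P = 218.30.
Substituting into AD, Y = 816.40.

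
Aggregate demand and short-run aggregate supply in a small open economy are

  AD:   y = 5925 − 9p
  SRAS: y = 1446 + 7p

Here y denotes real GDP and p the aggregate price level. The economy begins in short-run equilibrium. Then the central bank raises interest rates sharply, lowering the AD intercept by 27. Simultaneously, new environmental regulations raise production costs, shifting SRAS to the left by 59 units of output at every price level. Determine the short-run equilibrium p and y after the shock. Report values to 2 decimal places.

p = 281.94, y = 3360.56

After both shocks: AD is y = 5898 − 9p and SRAS is y = 1387 + 7p.
Setting them equal: 4511 = 16p, so p = 281.94.
Substituting into AD, y = 3360.56.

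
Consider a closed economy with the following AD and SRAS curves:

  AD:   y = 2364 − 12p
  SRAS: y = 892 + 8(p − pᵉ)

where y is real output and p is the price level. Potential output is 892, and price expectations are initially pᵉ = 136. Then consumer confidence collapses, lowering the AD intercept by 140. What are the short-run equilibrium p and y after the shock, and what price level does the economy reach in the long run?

Short run: p = 121, y = 772. Long run: p = 111.

AD shifts left: new AD is y = 2224 − 12p. With pᵉ = 136, SRAS is y = 8p − 196.
Short run: 2224 − 12p = 8p − 196 gives 2420 = 20p, so p = 121 and y = 2224 − 12·121 = 772.
y = 772 is below potential 892; expectations adjust and SRAS shifts right until y = 892.
Long run: on the new AD curve, 892 = 2224 − 12p gives p = 111.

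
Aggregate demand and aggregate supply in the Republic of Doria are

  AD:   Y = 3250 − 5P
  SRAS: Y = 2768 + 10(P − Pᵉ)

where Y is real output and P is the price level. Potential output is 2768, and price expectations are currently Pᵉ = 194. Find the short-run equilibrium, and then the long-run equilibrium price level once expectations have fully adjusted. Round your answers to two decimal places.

Short run: P = 161.47, Y = 2442.67. Long run: P = 96.40.

Short run: with Pᵉ = 194, SRAS is Y = 828 + 10P. Setting AD = SRAS gives 2422 = 15P, so P = 161.47 and Y = 3250 − 5P = 2442.67.
Output 2442.67 is below potential 2768, so over time expected prices fall and SRAS shifts right until Y returns to 2768.
Long run: Y = 2768 on the AD curve gives 2768 = 3250 − 5P, so P = 96.40.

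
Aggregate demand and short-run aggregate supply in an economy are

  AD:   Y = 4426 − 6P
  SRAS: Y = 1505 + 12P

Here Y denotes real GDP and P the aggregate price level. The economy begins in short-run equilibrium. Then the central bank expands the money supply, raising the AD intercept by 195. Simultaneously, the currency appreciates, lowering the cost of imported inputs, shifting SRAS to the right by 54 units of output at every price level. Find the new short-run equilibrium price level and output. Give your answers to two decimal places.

After both shocks: AD is Y = 4621 − 6P and SRAS is Y = 1559 + 12P.
Setting them equal: 3062 = 18P, so P = 170.11.
Substituting into AD, Y = 3600.33.

P = 170.11, Y = 3600.33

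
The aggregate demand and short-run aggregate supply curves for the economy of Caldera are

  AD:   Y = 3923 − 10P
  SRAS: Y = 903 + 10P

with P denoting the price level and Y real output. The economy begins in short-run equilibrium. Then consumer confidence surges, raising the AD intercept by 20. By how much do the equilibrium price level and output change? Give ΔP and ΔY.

ΔP = +1, ΔY = +10

This is a positive demand shock: AD shifts right.
New AD: Y = 3943 − 10P.
Set AD = SRAS: 3943 − 10P = 903 + 10P, so 3040 = 20P and P = 152.
Y = 3943 − 10·152 = 2423.
Initially P = 151, Y = 2413, so ΔP = +1 and ΔY = +10.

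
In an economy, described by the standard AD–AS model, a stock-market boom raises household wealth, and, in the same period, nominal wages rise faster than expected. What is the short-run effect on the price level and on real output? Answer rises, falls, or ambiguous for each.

Price level: rises; output: ambiguous

The first event is a positive demand shock: AD shifts right, which by itself pushes P up and Y up.
The second is an adverse supply shock: SRAS shifts left, which by itself pushes P up and Y down.
Both shocks push P up, so P rises. The two shocks push Y in opposite directions, so the effect on Y is ambiguous.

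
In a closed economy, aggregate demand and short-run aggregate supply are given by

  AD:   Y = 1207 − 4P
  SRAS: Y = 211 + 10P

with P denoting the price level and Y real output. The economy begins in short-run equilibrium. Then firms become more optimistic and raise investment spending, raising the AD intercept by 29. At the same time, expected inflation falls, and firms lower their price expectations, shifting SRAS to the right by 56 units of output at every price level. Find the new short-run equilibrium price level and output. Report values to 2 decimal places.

P = 69.21, Y = 959.14

After both shocks: AD is Y = 1236 − 4P and SRAS is Y = 267 + 10P.
Setting them equal: 969 = 14P, so P = 69.21.
Substituting into AD, Y = 959.14.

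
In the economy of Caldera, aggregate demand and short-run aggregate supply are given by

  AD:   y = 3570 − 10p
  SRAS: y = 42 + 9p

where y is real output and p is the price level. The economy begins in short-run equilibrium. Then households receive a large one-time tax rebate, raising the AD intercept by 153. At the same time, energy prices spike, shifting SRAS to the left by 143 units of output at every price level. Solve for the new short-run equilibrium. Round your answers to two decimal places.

p = 201.26, y = 1710.37

After both shocks: AD is y = 3723 − 10p and SRAS is y = 9p − 101.
Setting them equal: 3824 = 19p, so p = 201.26.
Substituting into AD, y = 1710.37.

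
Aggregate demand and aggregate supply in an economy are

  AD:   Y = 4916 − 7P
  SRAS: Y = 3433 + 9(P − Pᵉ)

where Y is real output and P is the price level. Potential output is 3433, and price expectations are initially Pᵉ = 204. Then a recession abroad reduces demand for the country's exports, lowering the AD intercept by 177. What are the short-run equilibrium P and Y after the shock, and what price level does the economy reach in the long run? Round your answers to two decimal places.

Short run: P = 196.38, Y = 3364.38. Long run: P = 186.57.

AD shifts left: new AD is Y = 4739 − 7P. With Pᵉ = 204, SRAS is Y = 1597 + 9P.
Short run: 4739 − 7P = 1597 + 9P gives 3142 = 16P, so P = 196.38 and Y = 4739 − 7P = 3364.38.
Y = 3364.38 is below potential 3433; expectations adjust and SRAS shifts right until Y = 3433.
Long run: on the new AD curve, 3433 = 4739 − 7P gives P = 186.57.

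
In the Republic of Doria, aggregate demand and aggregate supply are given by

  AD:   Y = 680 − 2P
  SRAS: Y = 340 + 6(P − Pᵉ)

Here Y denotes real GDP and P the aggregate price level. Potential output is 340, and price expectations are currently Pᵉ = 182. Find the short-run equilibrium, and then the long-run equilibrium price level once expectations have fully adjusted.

Short run: P = 179, Y = 322. Long run: P = 170.

Short run: with Pᵉ = 182, SRAS is Y = 6P − 752. Setting AD = SRAS gives 1432 = 8P, so P = 179 and Y = 680 − 2·179 = 322.
Output 322 is below potential 340, so over time expected prices fall and SRAS shifts right until Y returns to 340.
Long run: Y = 340 on the AD curve gives 340 = 680 − 2P, so P = 170.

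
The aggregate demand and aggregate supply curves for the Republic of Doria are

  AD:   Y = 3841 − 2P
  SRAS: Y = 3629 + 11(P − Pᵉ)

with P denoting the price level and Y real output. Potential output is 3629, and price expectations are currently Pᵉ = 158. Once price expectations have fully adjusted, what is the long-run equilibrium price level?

Short run: with Pᵉ = 158, SRAS is Y = 1891 + 11P. Setting AD = SRAS gives 1950 = 13P, so P = 150 and Y = 3841 − 2·150 = 3541.
Output 3541 is below potential 3629, so over time expected prices fall and SRAS shifts right until Y returns to 3629.
Long run: Y = 3629 on the AD curve gives 3629 = 3841 − 2P, so P = 106.

Long-run P = 106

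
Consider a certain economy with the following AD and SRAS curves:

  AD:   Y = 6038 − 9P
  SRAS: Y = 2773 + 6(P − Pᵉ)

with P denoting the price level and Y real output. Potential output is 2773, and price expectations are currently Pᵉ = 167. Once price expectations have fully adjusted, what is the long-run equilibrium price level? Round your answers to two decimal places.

Long-run P = 362.78

Short run: with Pᵉ = 167, SRAS is Y = 1771 + 6P. Setting AD = SRAS gives 4267 = 15P, so P = 284.47 and Y = 6038 − 9P = 3477.80.
Output 3477.80 is above potential 2773, so over time expected prices rise and SRAS shifts left until Y returns to 2773.
Long run: Y = 2773 on the AD curve gives 2773 = 6038 − 9P, so P = 362.78.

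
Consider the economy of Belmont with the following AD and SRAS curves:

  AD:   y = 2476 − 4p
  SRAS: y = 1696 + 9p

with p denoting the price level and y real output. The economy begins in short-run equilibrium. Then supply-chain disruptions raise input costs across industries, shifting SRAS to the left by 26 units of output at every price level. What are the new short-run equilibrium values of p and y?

p = 62, y = 2228

This is a negative supply shock: SRAS shifts left.
New SRAS: y = 1670 + 9p.
Set AD = SRAS: 2476 − 4p = 1670 + 9p, so 806 = 13p and p = 62.
y = 2476 − 4·62 = 2228.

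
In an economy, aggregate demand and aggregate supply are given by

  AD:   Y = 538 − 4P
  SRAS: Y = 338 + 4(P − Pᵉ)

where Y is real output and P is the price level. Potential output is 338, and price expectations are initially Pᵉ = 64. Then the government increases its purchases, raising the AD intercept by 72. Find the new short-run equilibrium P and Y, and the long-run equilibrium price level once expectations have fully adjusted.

Short run: P = 66, Y = 346. Long run: P = 68.

AD shifts right: new AD is Y = 610 − 4P. With Pᵉ = 64, SRAS is Y = 82 + 4P.
Short run: 610 − 4P = 82 + 4P gives 528 = 8P, so P = 66 and Y = 610 − 4·66 = 346.
Y = 346 is above potential 338; expectations adjust and SRAS shifts left until Y = 338.
Long run: on the new AD curve, 338 = 610 − 4P gives P = 68.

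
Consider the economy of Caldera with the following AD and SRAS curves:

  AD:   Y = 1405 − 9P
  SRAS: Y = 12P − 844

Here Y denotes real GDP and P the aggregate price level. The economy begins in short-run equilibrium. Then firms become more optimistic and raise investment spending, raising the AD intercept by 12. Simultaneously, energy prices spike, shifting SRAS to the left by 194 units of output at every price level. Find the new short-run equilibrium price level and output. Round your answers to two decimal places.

After both shocks: AD is Y = 1417 − 9P and SRAS is Y = 12P − 1038.
Setting them equal: 2455 = 21P, so P = 116.90.
Substituting into AD, Y = 364.86.

P = 116.90, Y = 364.86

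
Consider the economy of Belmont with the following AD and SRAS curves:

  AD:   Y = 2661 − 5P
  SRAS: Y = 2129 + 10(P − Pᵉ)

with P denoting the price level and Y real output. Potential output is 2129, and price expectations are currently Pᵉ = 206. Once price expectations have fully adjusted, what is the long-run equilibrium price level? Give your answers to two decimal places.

Long-run P = 106.40

Short run: with Pᵉ = 206, SRAS is Y = 69 + 10P. Setting AD = SRAS gives 2592 = 15P, so P = 172.80 and Y = 2661 − 5P = 1797.00.
Output 1797.00 is below potential 2129, so over time expected prices fall and SRAS shifts right until Y returns to 2129.
Long run: Y = 2129 on the AD curve gives 2129 = 2661 − 5P, so P = 106.40.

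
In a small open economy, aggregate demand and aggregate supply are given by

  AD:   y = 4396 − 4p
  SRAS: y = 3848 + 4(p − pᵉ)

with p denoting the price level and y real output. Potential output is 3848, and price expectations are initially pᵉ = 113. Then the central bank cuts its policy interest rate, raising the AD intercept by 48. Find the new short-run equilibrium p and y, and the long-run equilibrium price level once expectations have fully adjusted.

AD shifts right: new AD is y = 4444 − 4p. With pᵉ = 113, SRAS is y = 3396 + 4p.
Short run: 4444 − 4p = 3396 + 4p gives 1048 = 8p, so p = 131 and y = 4444 − 4·131 = 3920.
y = 3920 is above potential 3848; expectations adjust and SRAS shifts left until y = 3848.
Long run: on the new AD curve, 3848 = 4444 − 4p gives p = 149.

Short run: p = 131, y = 3920. Long run: p = 149.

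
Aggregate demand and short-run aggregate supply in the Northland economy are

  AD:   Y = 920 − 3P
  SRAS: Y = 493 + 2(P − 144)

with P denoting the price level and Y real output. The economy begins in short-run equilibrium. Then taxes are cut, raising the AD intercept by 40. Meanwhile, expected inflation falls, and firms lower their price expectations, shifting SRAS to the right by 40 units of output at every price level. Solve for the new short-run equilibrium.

P = 143, Y = 531

After both shocks: AD is Y = 960 − 3P and SRAS is Y = 245 + 2P.
Setting them equal: 715 = 5P, so P = 143.
Y = 960 − 3·143 = 531.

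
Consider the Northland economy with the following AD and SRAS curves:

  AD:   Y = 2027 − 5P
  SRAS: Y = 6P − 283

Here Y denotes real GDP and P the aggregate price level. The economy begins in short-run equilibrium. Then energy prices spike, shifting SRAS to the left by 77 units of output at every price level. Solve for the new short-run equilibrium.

This is a negative supply shock: SRAS shifts left.
New SRAS: Y = 6P − 360.
Set AD = SRAS: 2027 − 5P = 6P − 360, so 2387 = 11P and P = 217.
Y = 2027 − 5·217 = 942.

P = 217, Y = 942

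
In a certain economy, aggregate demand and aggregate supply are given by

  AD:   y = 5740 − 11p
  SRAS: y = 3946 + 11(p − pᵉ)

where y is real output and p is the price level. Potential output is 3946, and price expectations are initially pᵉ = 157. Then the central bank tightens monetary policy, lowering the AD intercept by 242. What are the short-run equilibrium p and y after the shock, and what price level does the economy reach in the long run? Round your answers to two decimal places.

AD shifts left: new AD is y = 5498 − 11p. With pᵉ = 157, SRAS is y = 2219 + 11p.
Short run: 5498 − 11p = 2219 + 11p gives 3279 = 22p, so p = 149.05 and y = 5498 − 11p = 3858.50.
y = 3858.50 is below potential 3946; expectations adjust and SRAS shifts right until y = 3946.
Long run: on the new AD curve, 3946 = 5498 − 11p gives p = 141.09.

Short run: p = 149.05, y = 3858.50. Long run: p = 141.09.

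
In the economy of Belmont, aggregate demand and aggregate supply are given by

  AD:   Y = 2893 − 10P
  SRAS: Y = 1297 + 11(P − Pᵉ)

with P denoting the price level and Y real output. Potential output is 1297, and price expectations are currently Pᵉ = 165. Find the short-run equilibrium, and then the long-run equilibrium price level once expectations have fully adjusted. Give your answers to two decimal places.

Short run: with Pᵉ = 165, SRAS is Y = 11P − 518. Setting AD = SRAS gives 3411 = 21P, so P = 162.43 and Y = 2893 − 10P = 1268.71.
Output 1268.71 is below potential 1297, so over time expected prices fall and SRAS shifts right until Y returns to 1297.
Long run: Y = 1297 on the AD curve gives 1297 = 2893 − 10P, so P = 159.60.

Short run: P = 162.43, Y = 1268.71. Long run: P = 159.60.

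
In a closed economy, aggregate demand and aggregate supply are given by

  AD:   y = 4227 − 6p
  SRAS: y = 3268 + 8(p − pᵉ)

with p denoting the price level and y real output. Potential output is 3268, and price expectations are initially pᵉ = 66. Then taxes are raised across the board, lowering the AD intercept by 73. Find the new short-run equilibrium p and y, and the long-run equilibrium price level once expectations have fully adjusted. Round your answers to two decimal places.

AD shifts left: new AD is y = 4154 − 6p. With pᵉ = 66, SRAS is y = 2740 + 8p.
Short run: 4154 − 6p = 2740 + 8p gives 1414 = 14p, so p = 101.00 and y = 4154 − 6p = 3548.00.
y = 3548.00 is above potential 3268; expectations adjust and SRAS shifts left until y = 3268.
Long run: on the new AD curve, 3268 = 4154 − 6p gives p = 147.67.

Short run: p = 101.00, y = 3548.00. Long run: p = 147.67.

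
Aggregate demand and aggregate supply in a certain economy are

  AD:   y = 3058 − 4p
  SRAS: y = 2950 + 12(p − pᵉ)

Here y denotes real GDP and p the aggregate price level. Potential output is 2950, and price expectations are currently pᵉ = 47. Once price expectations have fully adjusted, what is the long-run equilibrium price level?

Short run: with pᵉ = 47, SRAS is y = 2386 + 12p. Setting AD = SRAS gives 672 = 16p, so p = 42 and y = 3058 − 4·42 = 2890.
Output 2890 is below potential 2950, so over time expected prices fall and SRAS shifts right until y returns to 2950.
Long run: y = 2950 on the AD curve gives 2950 = 3058 − 4p, so p = 27.

Long-run p = 27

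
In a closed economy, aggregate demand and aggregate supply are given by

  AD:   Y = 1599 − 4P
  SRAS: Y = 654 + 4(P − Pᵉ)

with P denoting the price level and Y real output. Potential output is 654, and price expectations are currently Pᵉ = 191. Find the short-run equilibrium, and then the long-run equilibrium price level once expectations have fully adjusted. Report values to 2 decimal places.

Short run: P = 213.63, Y = 744.50. Long run: P = 236.25.

Short run: with Pᵉ = 191, SRAS is Y = 4P − 110. Setting AD = SRAS gives 1709 = 8P, so P = 213.63 and Y = 1599 − 4P = 744.50.
Output 744.50 is above potential 654, so over time expected prices rise and SRAS shifts left until Y returns to 654.
Long run: Y = 654 on the AD curve gives 654 = 1599 − 4P, so P = 236.25.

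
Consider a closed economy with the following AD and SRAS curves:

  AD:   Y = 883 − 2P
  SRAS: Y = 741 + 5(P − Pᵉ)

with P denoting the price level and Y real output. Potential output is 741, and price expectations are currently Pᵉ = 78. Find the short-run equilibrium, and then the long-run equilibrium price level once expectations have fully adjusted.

Short run: P = 76, Y = 731. Long run: P = 71.

Short run: with Pᵉ = 78, SRAS is Y = 351 + 5P. Setting AD = SRAS gives 532 = 7P, so P = 76 and Y = 883 − 2·76 = 731.
Output 731 is below potential 741, so over time expected prices fall and SRAS shifts right until Y returns to 741.
Long run: Y = 741 on the AD curve gives 741 = 883 − 2P, so P = 71.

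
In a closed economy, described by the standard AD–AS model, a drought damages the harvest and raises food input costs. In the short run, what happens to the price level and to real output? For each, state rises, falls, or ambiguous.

This is an adverse supply shock: SRAS shifts left.
Moving along the downward-sloping AD curve, P rises and Y falls.

Price level: rises; output: falls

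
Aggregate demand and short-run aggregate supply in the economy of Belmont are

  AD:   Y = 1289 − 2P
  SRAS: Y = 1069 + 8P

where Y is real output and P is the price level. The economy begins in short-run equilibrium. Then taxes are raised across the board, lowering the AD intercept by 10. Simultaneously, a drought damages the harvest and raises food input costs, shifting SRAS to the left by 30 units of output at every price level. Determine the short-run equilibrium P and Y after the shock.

P = 24, Y = 1231

After both shocks: AD is Y = 1279 − 2P and SRAS is Y = 1039 + 8P.
Setting them equal: 240 = 10P, so P = 24.
Y = 1279 − 2·24 = 1231.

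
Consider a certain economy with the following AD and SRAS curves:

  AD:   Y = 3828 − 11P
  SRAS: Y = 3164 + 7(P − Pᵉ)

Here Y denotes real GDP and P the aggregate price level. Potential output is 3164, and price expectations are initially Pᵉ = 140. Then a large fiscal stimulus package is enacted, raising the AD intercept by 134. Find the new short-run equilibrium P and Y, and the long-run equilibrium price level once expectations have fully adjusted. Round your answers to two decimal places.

AD shifts right: new AD is Y = 3962 − 11P. With Pᵉ = 140, SRAS is Y = 2184 + 7P.
Short run: 3962 − 11P = 2184 + 7P gives 1778 = 18P, so P = 98.78 and Y = 3962 − 11P = 2875.44.
Y = 2875.44 is below potential 3164; expectations adjust and SRAS shifts right until Y = 3164.
Long run: on the new AD curve, 3164 = 3962 − 11P gives P = 72.55.

Short run: P = 98.78, Y = 2875.44. Long run: P = 72.55.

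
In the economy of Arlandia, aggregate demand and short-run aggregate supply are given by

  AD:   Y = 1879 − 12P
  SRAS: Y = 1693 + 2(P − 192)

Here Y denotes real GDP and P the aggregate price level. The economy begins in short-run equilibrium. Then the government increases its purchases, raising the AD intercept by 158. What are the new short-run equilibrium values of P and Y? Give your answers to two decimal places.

This is a positive demand shock: AD shifts right.
New AD: Y = 2037 − 12P.
SRAS can be written Y = 1309 + 2P.
Set AD = SRAS: 2037 − 12P = 1309 + 2P, so 728 = 14P and P = 52.00.
Substituting into AD, Y = 1413.00.

P = 52.00, Y = 1413.00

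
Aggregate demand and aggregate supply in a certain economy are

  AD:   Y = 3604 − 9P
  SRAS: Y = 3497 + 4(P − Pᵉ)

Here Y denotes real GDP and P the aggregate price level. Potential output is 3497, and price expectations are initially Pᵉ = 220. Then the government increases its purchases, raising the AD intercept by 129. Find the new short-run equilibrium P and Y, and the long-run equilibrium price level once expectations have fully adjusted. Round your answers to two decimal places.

Short run: P = 85.85, Y = 2960.38. Long run: P = 26.22.

AD shifts right: new AD is Y = 3733 − 9P. With Pᵉ = 220, SRAS is Y = 2617 + 4P.
Short run: 3733 − 9P = 2617 + 4P gives 1116 = 13P, so P = 85.85 and Y = 3733 − 9P = 2960.38.
Y = 2960.38 is below potential 3497; expectations adjust and SRAS shifts right until Y = 3497.
Long run: on the new AD curve, 3497 = 3733 − 9P gives P = 26.22.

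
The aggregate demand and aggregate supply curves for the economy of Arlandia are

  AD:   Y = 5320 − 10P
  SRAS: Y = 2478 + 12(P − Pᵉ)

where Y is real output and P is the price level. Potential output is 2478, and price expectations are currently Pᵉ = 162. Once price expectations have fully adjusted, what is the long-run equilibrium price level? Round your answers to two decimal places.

Short run: with Pᵉ = 162, SRAS is Y = 534 + 12P. Setting AD = SRAS gives 4786 = 22P, so P = 217.55 and Y = 5320 − 10P = 3144.55.
Output 3144.55 is above potential 2478, so over time expected prices rise and SRAS shifts left until Y returns to 2478.
Long run: Y = 2478 on the AD curve gives 2478 = 5320 − 10P, so P = 284.20.

Long-run P = 284.20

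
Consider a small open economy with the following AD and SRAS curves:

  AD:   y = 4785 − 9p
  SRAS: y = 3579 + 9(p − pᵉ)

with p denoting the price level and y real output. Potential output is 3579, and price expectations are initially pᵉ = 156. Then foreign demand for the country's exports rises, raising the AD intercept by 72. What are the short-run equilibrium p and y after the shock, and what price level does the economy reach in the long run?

AD shifts right: new AD is y = 4857 − 9p. With pᵉ = 156, SRAS is y = 2175 + 9p.
Short run: 4857 − 9p = 2175 + 9p gives 2682 = 18p, so p = 149 and y = 4857 − 9·149 = 3516.
y = 3516 is below potential 3579; expectations adjust and SRAS shifts right until y = 3579.
Long run: on the new AD curve, 3579 = 4857 − 9p gives p = 142.

Short run: p = 149, y = 3516. Long run: p = 142.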